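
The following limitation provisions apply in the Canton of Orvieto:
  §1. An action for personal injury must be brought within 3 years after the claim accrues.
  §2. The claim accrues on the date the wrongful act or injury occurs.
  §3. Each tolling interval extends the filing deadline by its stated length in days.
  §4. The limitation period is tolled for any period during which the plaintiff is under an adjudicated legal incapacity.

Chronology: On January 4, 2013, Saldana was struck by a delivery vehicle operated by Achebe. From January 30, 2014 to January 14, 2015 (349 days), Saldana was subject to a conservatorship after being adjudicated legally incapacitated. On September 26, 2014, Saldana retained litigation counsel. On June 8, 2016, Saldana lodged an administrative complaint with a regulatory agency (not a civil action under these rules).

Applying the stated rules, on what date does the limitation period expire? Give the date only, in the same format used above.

The limitation period began to run on January 4, 2013.
The untolled deadline — 3 years after January 4, 2013 — is January 4, 2016.
Because the plaintiff's legal incapacity ran from January 30, 2014 to January 14, 2015, the deadline is extended by 349 days to December 18, 2016.
The other events in the timeline have no effect on the limitation period under the stated rules.

December 18, 2016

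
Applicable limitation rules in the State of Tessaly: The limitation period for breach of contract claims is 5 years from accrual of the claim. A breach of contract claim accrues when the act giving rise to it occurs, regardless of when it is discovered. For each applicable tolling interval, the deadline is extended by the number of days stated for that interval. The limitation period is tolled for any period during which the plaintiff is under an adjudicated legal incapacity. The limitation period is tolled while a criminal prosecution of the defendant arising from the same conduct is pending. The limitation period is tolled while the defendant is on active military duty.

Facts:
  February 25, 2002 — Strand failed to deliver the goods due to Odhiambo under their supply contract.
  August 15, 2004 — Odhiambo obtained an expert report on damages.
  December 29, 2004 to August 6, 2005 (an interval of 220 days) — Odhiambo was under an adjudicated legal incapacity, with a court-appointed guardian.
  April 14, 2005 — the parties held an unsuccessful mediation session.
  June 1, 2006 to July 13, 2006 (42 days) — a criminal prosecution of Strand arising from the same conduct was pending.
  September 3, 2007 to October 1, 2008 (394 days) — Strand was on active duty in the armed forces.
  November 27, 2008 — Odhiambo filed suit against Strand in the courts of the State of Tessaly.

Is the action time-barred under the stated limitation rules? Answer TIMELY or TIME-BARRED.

TIMELY

The limitation period began to run on February 25, 2002.
The untolled deadline — 5 years after February 25, 2002 — is February 25, 2007.
The plaintiff's legal incapacity from December 29, 2004 to August 6, 2005 tolled the period for 220 days, extending the deadline to October 3, 2007.
The pending criminal prosecution from June 1, 2006 to July 13, 2006 tolled the period for 42 days, extending the deadline to November 14, 2007.
The period was tolled for 394 days by the defendant's active military service (September 3, 2007 to October 1, 2008), pushing the deadline to December 12, 2008.
Nothing else in the chronology tolls or restarts the period.
Filing on November 27, 2008 beat the December 12, 2008 deadline — the action is timely.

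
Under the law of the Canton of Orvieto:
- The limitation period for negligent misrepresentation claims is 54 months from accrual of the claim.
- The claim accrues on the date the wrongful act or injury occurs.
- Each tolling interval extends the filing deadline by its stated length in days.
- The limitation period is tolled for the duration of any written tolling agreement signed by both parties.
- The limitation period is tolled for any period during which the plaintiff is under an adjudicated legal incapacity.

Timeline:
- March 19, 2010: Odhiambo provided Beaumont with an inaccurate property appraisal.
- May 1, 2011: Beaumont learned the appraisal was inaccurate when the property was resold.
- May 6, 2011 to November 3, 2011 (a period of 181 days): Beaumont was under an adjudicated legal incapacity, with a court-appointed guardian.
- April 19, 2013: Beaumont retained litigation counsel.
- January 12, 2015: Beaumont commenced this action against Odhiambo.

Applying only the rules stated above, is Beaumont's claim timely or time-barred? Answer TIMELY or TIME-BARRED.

TIMELY

Accrual is governed by the date of the act, so the period began to run on March 19, 2010; the later discovery on May 1, 2011 is irrelevant under the stated rule.
The untolled deadline — 54 months after March 19, 2010 — is September 19, 2014.
The plaintiff's legal incapacity from May 6, 2011 to November 3, 2011 tolled the period for 181 days, extending the deadline to March 19, 2015.
Nothing else in the chronology tolls or restarts the period.
The January 12, 2015 filing precedes the March 19, 2015 deadline; the claim is timely.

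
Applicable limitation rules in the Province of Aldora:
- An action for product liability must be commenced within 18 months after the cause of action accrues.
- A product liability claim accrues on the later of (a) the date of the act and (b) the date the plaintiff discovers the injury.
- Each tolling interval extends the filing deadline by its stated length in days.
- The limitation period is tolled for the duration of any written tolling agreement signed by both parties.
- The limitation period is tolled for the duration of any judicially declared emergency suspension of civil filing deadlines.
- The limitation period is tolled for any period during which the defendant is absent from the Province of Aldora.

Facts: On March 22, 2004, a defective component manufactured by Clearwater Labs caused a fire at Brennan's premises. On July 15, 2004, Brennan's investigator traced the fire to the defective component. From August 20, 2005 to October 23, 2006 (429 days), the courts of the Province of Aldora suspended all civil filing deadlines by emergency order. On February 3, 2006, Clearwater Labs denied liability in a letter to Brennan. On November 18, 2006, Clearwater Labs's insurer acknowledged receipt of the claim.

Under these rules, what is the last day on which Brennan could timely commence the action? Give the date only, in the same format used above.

Taking the later of the act (March 22, 2004) and discovery (July 15, 2004), the claim accrued on July 15, 2004.
Adding the 18 months base period to July 15, 2004 gives a deadline of January 15, 2006, before any tolling.
Because the emergency suspension of filing deadlines ran from August 20, 2005 to October 23, 2006, the deadline is extended by 429 days to March 20, 2007.
Nothing else in the chronology tolls or restarts the period.

March 20, 2007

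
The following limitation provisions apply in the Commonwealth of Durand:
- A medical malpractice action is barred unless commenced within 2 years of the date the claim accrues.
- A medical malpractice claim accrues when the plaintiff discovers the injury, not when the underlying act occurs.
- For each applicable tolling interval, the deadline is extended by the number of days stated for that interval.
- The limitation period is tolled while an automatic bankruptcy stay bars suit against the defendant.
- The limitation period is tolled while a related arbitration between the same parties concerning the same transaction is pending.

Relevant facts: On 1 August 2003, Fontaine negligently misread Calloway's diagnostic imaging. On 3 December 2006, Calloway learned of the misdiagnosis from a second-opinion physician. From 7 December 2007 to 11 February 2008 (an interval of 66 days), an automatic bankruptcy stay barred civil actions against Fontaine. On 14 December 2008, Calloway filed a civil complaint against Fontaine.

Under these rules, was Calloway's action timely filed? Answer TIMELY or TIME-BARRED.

Under the discovery rule, the claim accrued on 3 December 2006, when Calloway discovered the injury — not on the 1 August 2003 date of the underlying act.
The untolled deadline — 2 years after 3 December 2006 — is 3 December 2008.
The automatic bankruptcy stay from 7 December 2007 to 11 February 2008 tolled the period for 66 days, extending the deadline to 7 February 2009.
Filing on 14 December 2008 beat the 7 February 2009 deadline — the action is timely.

TIMELY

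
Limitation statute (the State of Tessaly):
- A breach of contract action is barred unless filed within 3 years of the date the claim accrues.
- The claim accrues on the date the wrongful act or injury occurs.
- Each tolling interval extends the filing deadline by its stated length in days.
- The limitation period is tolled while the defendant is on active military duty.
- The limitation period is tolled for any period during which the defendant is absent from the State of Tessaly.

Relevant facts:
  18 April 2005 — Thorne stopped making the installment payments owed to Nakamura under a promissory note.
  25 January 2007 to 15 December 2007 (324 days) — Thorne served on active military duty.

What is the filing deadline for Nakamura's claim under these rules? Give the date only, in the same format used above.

The limitation period began to run on 18 April 2005.
3 years from 18 April 2005 is 18 April 2008.
The defendant's active military service from 25 January 2007 to 15 December 2007 tolled the period for 324 days, extending the deadline to 8 March 2009.

8 March 2009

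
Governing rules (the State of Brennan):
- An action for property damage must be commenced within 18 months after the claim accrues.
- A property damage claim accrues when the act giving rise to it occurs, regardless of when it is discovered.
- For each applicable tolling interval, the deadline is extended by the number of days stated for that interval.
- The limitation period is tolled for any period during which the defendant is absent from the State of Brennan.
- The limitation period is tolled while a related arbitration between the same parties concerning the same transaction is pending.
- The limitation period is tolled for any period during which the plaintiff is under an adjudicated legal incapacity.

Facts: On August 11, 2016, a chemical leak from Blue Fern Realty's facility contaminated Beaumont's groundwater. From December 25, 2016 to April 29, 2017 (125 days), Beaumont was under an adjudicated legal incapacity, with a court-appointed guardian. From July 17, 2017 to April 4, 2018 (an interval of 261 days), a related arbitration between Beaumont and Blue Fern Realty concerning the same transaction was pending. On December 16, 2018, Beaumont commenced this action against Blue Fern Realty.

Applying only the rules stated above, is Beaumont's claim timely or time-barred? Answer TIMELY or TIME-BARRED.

TIMELY

The claim accrued on August 11, 2016, the date of the act.
Adding the 18 months base period to August 11, 2016 gives a deadline of February 11, 2018, before any tolling.
The period was tolled for 125 days by the plaintiff's legal incapacity (December 25, 2016 to April 29, 2017), pushing the deadline to June 16, 2018.
The pending related arbitration from July 17, 2017 to April 4, 2018 tolled the period for 261 days, extending the deadline to March 4, 2019.
Beaumont filed on December 16, 2018, before the March 4, 2019 deadline, so the action is timely.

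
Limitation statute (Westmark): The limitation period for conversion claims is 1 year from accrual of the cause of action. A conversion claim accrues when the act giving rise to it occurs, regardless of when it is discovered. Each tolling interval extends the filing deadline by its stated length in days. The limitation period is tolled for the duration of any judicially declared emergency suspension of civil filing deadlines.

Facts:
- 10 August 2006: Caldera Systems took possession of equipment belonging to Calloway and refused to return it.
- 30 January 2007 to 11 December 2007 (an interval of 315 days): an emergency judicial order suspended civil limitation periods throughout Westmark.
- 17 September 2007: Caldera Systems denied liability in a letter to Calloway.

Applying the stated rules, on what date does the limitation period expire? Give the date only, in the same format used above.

The limitation period began to run on 10 August 2006.
The untolled deadline — 1 year after 10 August 2006 — is 10 August 2007.
The emergency suspension of filing deadlines from 30 January 2007 to 11 December 2007 tolled the period for 315 days, extending the deadline to 20 June 2008.
The other events in the timeline have no effect on the limitation period under the stated rules.

20 June 2008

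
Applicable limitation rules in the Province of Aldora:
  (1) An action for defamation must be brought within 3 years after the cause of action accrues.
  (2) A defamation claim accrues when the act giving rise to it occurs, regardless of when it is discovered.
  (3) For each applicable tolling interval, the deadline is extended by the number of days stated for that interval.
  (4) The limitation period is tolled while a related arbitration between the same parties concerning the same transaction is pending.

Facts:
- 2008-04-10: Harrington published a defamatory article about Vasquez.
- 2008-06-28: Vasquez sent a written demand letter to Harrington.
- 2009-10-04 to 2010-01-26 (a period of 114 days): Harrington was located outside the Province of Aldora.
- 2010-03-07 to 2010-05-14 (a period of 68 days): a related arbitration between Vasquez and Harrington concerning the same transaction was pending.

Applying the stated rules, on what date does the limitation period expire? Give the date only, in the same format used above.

The cause of action accrued on 2008-04-10, the date of the act.
Adding the 3 years base period to 2008-04-10 gives a deadline of 2011-04-10, before any tolling.
The pending related arbitration from 2010-03-07 to 2010-05-14 tolled the period for 68 days, extending the deadline to 2011-06-17.
The defendant's absence from the jurisdiction from 2009-10-04 to 2010-01-26 does not toll the period, because no stated rule makes the defendant's absence a tolling event.
None of the other events listed affects the running of the period under the stated rules.

2011-06-17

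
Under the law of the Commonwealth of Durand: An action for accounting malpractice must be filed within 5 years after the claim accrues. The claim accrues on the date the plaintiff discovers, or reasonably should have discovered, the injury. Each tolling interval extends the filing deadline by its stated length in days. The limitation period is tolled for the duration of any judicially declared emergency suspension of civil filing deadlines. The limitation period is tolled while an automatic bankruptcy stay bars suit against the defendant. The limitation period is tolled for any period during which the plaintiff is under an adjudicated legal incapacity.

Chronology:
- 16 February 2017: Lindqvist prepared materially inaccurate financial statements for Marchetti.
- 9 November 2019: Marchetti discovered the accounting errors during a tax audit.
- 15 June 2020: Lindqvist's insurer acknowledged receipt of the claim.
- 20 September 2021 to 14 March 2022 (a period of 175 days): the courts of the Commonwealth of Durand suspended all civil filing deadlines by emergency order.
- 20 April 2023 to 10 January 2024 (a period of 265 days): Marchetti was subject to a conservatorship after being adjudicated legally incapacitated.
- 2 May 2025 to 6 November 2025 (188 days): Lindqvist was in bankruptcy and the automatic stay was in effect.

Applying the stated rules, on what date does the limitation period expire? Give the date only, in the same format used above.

Accrual is tied to discovery, so the period began on 9 November 2019 rather than on 16 February 2017 when the act occurred.
5 years from 9 November 2019 is 9 November 2024.
The period was tolled for 175 days by the emergency suspension of filing deadlines (20 September 2021 to 14 March 2022), pushing the deadline to 3 May 2025.
The plaintiff's legal incapacity from 20 April 2023 to 10 January 2024 tolled the period for 265 days, extending the deadline to 23 January 2026.
The period was tolled for 188 days by the automatic bankruptcy stay (2 May 2025 to 6 November 2025), pushing the deadline to 30 July 2026.
None of the other events listed affects the running of the period under the stated rules.

30 July 2026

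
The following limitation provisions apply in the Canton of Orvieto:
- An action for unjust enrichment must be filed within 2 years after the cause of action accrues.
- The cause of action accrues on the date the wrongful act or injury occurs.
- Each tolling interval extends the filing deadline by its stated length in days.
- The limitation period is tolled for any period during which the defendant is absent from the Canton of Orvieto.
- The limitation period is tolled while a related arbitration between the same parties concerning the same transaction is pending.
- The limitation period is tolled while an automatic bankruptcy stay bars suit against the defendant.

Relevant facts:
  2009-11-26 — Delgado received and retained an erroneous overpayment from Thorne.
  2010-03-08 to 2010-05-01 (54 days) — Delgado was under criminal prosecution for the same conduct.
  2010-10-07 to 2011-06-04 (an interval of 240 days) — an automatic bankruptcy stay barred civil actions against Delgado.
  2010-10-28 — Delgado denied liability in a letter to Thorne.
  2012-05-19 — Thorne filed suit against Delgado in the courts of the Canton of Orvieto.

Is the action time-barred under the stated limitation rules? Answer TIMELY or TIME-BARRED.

TIMELY

The claim accrued on 2009-11-26, when the wrongful act occurred.
Adding the 2 years base period to 2009-11-26 gives a deadline of 2011-11-26, before any tolling.
Because the automatic bankruptcy stay ran from 2010-10-07 to 2011-06-04, the deadline is extended by 240 days to 2012-07-23.
Although a criminal prosecution ran from 2010-03-08 to 2010-05-01, the stated rules do not make that a tolling event, so it is disregarded.
The other events in the timeline have no effect on the limitation period under the stated rules.
The 2012-05-19 filing precedes the 2012-07-23 deadline; the claim is timely.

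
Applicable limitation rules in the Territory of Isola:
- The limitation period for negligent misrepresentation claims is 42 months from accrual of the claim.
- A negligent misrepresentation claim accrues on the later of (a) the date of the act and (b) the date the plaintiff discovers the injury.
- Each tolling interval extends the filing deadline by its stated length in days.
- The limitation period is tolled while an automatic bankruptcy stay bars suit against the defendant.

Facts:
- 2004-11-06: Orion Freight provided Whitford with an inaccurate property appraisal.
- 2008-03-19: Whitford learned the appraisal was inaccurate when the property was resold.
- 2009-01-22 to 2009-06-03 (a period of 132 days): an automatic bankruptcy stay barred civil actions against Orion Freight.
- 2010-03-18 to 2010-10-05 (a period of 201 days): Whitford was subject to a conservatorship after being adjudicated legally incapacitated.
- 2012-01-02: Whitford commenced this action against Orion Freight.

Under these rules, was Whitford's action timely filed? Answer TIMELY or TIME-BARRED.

TIMELY

Because discovery on 2008-03-19 post-dates the 2004-11-06 act, accrual under the later-of rule falls on 2008-03-19.
Adding the 42 months base period to 2008-03-19 gives a deadline of 2011-09-19, before any tolling.
The period was tolled for 132 days by the automatic bankruptcy stay (2009-01-22 to 2009-06-03), pushing the deadline to 2012-01-29.
Although the plaintiff's incapacity ran from 2010-03-18 to 2010-10-05, the stated rules do not make that a tolling event, so it is disregarded.
Filing on 2012-01-02 beat the 2012-01-29 deadline — the action is timely.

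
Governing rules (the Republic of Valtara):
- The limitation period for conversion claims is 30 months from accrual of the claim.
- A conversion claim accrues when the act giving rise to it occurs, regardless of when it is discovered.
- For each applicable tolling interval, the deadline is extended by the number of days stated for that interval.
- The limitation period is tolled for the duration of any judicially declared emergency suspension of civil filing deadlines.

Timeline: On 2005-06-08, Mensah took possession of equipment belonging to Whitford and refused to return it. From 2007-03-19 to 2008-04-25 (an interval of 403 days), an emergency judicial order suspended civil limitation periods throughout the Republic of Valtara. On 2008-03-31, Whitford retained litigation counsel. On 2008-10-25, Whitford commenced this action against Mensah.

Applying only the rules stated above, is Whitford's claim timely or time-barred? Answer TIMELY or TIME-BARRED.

The claim accrued on 2005-06-08, when the wrongful act occurred.
The untolled deadline — 30 months after 2005-06-08 — is 2007-12-08.
The emergency suspension of filing deadlines from 2007-03-19 to 2008-04-25 tolled the period for 403 days, extending the deadline to 2009-01-14.
Nothing else in the chronology tolls or restarts the period.
Filing on 2008-10-25 beat the 2009-01-14 deadline — the action is timely.

TIMELY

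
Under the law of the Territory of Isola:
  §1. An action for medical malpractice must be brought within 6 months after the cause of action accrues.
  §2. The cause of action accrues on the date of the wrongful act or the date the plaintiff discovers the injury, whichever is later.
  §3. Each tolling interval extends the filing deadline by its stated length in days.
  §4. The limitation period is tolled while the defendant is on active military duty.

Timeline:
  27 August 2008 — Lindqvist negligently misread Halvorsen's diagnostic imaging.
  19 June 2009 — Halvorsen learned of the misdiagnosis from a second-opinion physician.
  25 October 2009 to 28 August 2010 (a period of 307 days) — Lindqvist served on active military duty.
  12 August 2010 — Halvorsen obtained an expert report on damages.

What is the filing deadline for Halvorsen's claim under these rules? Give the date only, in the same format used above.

22 October 2010

Taking the later of the act (27 August 2008) and discovery (19 June 2009), the claim accrued on 19 June 2009.
6 months from 19 June 2009 is 19 December 2009.
The defendant's active military service from 25 October 2009 to 28 August 2010 tolled the period for 307 days, extending the deadline to 22 October 2010.
The other events in the timeline have no effect on the limitation period under the stated rules.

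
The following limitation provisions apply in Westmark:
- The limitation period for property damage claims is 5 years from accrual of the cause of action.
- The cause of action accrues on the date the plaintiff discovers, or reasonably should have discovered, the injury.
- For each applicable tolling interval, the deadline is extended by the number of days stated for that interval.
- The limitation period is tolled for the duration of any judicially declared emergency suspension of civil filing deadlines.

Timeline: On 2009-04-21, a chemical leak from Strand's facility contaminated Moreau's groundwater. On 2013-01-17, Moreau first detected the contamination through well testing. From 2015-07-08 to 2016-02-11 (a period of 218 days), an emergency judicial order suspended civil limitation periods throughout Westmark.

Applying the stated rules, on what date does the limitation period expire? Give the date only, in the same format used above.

2018-08-23

Under the discovery rule, the claim accrued on 2013-01-17, when Moreau discovered the injury — not on the 2009-04-21 date of the underlying act.
5 years from 2013-01-17 is 2018-01-17.
The period was tolled for 218 days by the emergency suspension of filing deadlines (2015-07-08 to 2016-02-11), pushing the deadline to 2018-08-23.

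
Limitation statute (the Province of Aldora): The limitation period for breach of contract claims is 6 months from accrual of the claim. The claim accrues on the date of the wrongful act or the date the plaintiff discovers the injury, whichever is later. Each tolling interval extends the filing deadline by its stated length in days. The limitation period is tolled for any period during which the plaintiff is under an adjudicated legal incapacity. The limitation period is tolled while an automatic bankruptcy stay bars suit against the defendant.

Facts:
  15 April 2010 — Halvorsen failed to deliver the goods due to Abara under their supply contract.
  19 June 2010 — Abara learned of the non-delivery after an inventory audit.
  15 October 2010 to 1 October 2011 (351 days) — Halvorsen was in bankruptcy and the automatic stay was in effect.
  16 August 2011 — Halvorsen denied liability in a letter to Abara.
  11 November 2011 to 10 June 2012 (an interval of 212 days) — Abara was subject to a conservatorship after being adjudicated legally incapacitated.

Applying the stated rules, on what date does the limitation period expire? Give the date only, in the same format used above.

Taking the later of the act (15 April 2010) and discovery (19 June 2010), the claim accrued on 19 June 2010.
The untolled deadline — 6 months after 19 June 2010 — is 19 December 2010.
Because the automatic bankruptcy stay ran from 15 October 2010 to 1 October 2011, the deadline is extended by 351 days to 5 December 2011.
The plaintiff's legal incapacity from 11 November 2011 to 10 June 2012 tolled the period for 212 days, extending the deadline to 4 July 2012.
Nothing else in the chronology tolls or restarts the period.

4 July 2012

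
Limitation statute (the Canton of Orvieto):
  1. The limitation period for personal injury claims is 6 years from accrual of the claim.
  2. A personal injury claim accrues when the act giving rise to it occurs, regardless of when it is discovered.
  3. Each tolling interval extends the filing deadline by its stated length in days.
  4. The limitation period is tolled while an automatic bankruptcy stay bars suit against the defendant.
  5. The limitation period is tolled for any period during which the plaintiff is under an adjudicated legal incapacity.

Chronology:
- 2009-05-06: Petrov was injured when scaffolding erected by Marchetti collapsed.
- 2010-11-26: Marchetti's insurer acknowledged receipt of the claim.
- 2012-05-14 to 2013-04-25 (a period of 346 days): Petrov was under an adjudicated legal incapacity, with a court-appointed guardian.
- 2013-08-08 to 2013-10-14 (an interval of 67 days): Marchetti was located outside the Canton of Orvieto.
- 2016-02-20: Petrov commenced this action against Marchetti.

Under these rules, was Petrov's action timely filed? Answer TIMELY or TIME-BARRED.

TIMELY

The limitation period began to run on 2009-05-06.
Adding the 6 years base period to 2009-05-06 gives a deadline of 2015-05-06, before any tolling.
Because the plaintiff's legal incapacity ran from 2012-05-14 to 2013-04-25, the deadline is extended by 346 days to 2016-04-16.
No stated provision tolls the period for the defendant's absence, so the interval from 2013-08-08 to 2013-10-14 has no effect on the deadline.
Nothing else in the chronology tolls or restarts the period.
Filing on 2016-02-20 beat the 2016-04-16 deadline — the action is timely.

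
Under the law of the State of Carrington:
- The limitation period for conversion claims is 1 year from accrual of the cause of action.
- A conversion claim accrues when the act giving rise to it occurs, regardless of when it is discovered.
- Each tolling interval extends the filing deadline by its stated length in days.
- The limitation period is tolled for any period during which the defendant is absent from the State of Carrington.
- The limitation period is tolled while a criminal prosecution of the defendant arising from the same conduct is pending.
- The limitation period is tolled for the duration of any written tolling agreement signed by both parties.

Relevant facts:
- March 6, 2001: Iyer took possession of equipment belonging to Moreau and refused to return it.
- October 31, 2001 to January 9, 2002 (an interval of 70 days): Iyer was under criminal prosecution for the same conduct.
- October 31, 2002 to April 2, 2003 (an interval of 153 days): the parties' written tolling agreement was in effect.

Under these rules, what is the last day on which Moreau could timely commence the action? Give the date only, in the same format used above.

The claim accrued on March 6, 2001, when the wrongful act occurred.
The untolled deadline — 1 year after March 6, 2001 — is March 6, 2002.
The pending criminal prosecution from October 31, 2001 to January 9, 2002 tolled the period for 70 days, extending the deadline to May 15, 2002.
The written tolling agreement from October 31, 2002 to April 2, 2003 began after the period had already run on May 15, 2002, so it has no tolling effect.

May 15, 2002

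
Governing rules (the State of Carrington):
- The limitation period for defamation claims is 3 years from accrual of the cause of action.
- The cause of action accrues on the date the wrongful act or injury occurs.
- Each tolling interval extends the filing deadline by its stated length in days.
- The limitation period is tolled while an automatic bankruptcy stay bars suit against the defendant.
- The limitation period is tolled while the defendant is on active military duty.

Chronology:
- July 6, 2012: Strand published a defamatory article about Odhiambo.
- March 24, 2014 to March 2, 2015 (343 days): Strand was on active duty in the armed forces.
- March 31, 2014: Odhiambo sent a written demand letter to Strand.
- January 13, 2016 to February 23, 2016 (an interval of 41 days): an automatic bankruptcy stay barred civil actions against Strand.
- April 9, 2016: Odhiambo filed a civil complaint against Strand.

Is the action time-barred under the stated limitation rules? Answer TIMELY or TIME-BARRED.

The cause of action accrued on July 6, 2012, the date of the act.
The untolled deadline — 3 years after July 6, 2012 — is July 6, 2015.
The period was tolled for 343 days by the defendant's active military service (March 24, 2014 to March 2, 2015), pushing the deadline to June 13, 2016.
The period was tolled for 41 days by the automatic bankruptcy stay (January 13, 2016 to February 23, 2016), pushing the deadline to July 24, 2016.
Nothing else in the chronology tolls or restarts the period.
Odhiambo filed on April 9, 2016, before the July 24, 2016 deadline, so the action is timely.

TIMELY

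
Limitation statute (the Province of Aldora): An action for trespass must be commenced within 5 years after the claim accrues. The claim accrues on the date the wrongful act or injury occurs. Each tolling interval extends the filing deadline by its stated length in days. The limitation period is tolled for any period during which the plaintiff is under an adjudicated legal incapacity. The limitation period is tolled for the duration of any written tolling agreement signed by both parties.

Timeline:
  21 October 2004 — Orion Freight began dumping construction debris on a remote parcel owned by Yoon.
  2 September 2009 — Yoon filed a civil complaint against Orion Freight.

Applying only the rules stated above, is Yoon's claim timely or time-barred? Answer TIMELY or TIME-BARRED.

TIMELY

The claim accrued on 21 October 2004, the date of the act.
5 years from 21 October 2004 is 21 October 2009.
The 2 September 2009 filing precedes the 21 October 2009 deadline; the claim is timely.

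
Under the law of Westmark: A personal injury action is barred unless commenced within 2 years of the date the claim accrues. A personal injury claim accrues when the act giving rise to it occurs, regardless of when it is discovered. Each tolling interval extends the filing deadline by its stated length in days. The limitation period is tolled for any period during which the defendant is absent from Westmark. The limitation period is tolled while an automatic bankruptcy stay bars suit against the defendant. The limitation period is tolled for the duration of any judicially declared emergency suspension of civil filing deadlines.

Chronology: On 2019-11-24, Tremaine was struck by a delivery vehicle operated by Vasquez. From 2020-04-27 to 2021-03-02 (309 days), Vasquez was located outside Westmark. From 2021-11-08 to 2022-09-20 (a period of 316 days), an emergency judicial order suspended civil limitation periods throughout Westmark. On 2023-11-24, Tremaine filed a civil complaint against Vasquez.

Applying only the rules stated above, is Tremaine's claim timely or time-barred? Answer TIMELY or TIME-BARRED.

The claim accrued on 2019-11-24, the date of the act.
Adding the 2 years base period to 2019-11-24 gives a deadline of 2021-11-24, before any tolling.
The defendant's absence from the jurisdiction from 2020-04-27 to 2021-03-02 tolled the period for 309 days, extending the deadline to 2022-09-29.
The emergency suspension of filing deadlines from 2021-11-08 to 2022-09-20 tolled the period for 316 days, extending the deadline to 2023-08-11.
The 2023-11-24 filing falls after the 2023-08-11 deadline; the claim is time-barred.

TIME-BARRED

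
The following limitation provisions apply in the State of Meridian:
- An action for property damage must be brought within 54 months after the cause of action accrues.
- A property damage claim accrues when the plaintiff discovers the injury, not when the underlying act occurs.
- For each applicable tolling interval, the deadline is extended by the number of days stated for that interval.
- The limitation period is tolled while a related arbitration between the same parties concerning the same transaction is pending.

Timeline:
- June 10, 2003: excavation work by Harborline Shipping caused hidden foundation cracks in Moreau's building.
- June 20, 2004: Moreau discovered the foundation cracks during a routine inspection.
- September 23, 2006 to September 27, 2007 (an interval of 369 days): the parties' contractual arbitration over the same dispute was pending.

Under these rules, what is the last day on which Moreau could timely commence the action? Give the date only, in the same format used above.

Accrual is tied to discovery, so the period began on June 20, 2004 rather than on June 10, 2003 when the act occurred.
54 months from June 20, 2004 is December 20, 2008.
Because the pending related arbitration ran from September 23, 2006 to September 27, 2007, the deadline is extended by 369 days to December 24, 2009.

December 24, 2009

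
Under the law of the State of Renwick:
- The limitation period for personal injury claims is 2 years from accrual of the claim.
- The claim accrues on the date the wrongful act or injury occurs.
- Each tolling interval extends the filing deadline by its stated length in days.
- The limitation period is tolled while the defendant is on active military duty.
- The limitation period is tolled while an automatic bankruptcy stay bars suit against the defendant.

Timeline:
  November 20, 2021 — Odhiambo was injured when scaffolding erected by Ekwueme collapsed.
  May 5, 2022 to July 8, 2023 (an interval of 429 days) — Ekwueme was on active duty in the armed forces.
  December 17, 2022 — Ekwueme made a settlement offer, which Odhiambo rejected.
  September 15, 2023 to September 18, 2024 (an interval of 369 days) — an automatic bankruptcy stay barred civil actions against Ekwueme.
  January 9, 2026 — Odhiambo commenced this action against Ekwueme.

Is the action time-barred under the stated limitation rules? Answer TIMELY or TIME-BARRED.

TIMELY

The claim accrued on November 20, 2021, the date of the act.
Adding the 2 years base period to November 20, 2021 gives a deadline of November 20, 2023, before any tolling.
The period was tolled for 429 days by the defendant's active military service (May 5, 2022 to July 8, 2023), pushing the deadline to January 22, 2025.
The period was tolled for 369 days by the automatic bankruptcy stay (September 15, 2023 to September 18, 2024), pushing the deadline to January 26, 2026.
Nothing else in the chronology tolls or restarts the period.
Filing on January 9, 2026 beat the January 26, 2026 deadline — the action is timely.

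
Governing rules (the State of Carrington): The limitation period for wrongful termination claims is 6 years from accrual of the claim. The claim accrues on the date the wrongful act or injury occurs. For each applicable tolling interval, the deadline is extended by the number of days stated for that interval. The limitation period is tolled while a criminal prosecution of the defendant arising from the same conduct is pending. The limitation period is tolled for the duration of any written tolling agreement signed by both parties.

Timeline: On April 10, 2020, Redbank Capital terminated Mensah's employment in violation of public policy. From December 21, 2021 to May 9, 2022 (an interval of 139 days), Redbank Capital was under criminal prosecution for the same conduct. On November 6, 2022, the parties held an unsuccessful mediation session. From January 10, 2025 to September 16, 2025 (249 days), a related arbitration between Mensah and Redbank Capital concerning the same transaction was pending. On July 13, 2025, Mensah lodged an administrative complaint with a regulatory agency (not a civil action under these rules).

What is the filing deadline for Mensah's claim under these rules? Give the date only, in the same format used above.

August 27, 2026

The limitation period began to run on April 10, 2020.
6 years from April 10, 2020 is April 10, 2026.
The period was tolled for 139 days by the pending criminal prosecution (December 21, 2021 to May 9, 2022), pushing the deadline to August 27, 2026.
Although a pending arbitration ran from January 10, 2025 to September 16, 2025, the stated rules do not make that a tolling event, so it is disregarded.
None of the other events listed affects the running of the period under the stated rules.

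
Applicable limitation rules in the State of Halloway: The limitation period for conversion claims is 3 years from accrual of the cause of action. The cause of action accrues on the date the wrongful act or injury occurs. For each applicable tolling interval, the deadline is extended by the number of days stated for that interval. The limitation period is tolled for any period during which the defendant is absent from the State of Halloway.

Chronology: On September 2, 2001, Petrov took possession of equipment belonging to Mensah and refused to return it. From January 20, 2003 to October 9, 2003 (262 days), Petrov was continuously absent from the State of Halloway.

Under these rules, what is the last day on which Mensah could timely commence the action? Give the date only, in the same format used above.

May 22, 2005

The limitation period began to run on September 2, 2001.
3 years from September 2, 2001 is September 2, 2004.
The defendant's absence from the jurisdiction from January 20, 2003 to October 9, 2003 tolled the period for 262 days, extending the deadline to May 22, 2005.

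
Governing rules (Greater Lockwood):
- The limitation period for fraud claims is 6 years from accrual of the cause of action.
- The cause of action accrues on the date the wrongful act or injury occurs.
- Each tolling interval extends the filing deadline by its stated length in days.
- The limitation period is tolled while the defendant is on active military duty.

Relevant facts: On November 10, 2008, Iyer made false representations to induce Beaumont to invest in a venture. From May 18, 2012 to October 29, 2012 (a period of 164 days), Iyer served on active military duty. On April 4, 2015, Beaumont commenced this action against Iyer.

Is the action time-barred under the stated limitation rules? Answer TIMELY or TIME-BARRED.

The limitation period began to run on November 10, 2008.
The untolled deadline — 6 years after November 10, 2008 — is November 10, 2014.
Because the defendant's active military service ran from May 18, 2012 to October 29, 2012, the deadline is extended by 164 days to April 23, 2015.
Filing on April 4, 2015 beat the April 23, 2015 deadline — the action is timely.

TIMELY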